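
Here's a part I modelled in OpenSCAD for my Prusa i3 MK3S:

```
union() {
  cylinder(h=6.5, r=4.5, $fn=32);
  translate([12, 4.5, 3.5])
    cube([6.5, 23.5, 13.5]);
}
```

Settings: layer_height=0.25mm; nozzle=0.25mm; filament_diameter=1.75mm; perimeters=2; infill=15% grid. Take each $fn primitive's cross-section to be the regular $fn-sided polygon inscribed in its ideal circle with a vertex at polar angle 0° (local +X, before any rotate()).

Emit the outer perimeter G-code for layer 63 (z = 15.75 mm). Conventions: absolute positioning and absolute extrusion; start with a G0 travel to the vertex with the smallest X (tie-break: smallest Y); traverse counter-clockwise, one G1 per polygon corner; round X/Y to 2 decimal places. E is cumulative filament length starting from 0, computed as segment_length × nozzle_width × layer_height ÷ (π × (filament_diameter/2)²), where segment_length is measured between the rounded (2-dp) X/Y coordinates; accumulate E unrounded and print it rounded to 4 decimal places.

At z = 15.75 mm: the cylinder does not reach this height (z outside [0, 6.5]); the cube at (12, 4.5) (footprint 6.5×23.5) is included at this height; Taking the union: only the 6.5×23.5 cube at (12, 4.5) is present, so the union is just that shape — 1 connected region. The outline is a single polygon with 4 vertices. Extrusion per mm of travel: 0.25 × 0.25 / (π × 0.875²) = 0.025984. Accumulating E over each segment gives final E = 1.5591.

G0 X12.00 Y4.50 Z15.75
G1 X18.50 Y4.50 E0.1689
G1 X18.50 Y28.00 E0.7795
G1 X12.00 Y28.00 E0.9484
G1 X12.00 Y4.50 E1.5591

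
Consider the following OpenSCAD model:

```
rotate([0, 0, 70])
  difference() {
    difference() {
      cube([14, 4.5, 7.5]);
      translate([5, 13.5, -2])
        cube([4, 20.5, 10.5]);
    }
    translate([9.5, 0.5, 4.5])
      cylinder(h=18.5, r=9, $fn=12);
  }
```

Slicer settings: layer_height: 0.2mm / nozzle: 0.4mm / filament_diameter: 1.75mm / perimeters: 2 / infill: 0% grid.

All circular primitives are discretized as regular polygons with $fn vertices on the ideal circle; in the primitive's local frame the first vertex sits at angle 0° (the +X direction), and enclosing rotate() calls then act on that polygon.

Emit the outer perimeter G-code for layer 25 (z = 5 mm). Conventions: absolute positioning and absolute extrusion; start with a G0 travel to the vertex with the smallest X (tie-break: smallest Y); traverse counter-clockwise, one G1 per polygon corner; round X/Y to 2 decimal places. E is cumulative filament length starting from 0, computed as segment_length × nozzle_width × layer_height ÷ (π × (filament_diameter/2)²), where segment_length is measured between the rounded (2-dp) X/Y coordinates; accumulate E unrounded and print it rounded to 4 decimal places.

At z = 5 mm: the cube is present — its section is the full 14×4.5 rectangle; the 4×20.5 cube at (5, 13.5) contributes its full rectangle; Subtracting the remaining from the first: starting from the 14×4.5 cube, the 4×20.5 cube at (5, 13.5) misses the remaining region (no effect) — 1 connected region; the cylinder at (9.5, 0.5): section is a regular 12-gon, circumradius r=9; Taking the first minus the rest: starting from the result so far, the r=9 cylinder at (9.5, 0.5) partially overlaps it — only the 58.57 mm² overlap (of its 243.00 mm²) is removed, clipping the outline — 1 connected region; (rotated 70° about Z; rotation is an isometry so areas/perimeters/island counts are preserved). The outline is a single polygon with 5 vertices. Extrusion per mm of travel: 0.4 × 0.2 / (π × 0.875²) = 0.033260. Accumulating E over each segment gives final E = 0.3785.

G0 X-4.23 Y1.54 Z5.00
G1 X0.00 Y0.00 E0.1497
G1 X0.22 Y0.60 E0.1710
G1 X-0.30 Y0.64 E0.1883
G1 X-3.69 Y3.02 E0.3261
G1 X-4.23 Y1.54 E0.3785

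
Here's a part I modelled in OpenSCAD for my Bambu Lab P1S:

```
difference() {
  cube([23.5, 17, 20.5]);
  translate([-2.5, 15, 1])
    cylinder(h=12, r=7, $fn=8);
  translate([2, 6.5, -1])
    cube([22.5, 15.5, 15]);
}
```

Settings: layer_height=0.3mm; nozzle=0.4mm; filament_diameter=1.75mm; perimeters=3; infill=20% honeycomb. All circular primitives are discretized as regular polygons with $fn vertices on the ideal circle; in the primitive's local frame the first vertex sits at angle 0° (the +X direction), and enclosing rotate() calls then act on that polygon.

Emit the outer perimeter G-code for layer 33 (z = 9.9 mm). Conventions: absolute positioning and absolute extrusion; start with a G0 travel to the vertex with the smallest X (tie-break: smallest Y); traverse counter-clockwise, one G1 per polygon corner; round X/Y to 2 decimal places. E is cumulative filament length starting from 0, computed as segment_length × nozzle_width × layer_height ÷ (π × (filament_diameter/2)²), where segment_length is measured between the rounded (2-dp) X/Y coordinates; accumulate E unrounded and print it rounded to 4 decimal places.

At z = 9.9 mm: the cube (footprint 23.5×17) is included at this height; the cylinder at (-2.5, 15): section is a regular 8-gon, circumradius r=7; the 22.5×15.5 cube at (2, 6.5) contributes its full rectangle; After the difference (first − rest): starting from the 23.5×17 cube, the r=7 cylinder at (-2.5, 15) partially overlaps it — only the 26.61 mm² overlap (of its 138.59 mm²) is removed, clipping the outline; the 22.5×15.5 cube at (2, 6.5) partially overlaps it — only the 214.24 mm² overlap (of its 348.75 mm²) is removed, clipping the outline — 1 connected region. The outline is a single polygon with 6 vertices. Extrusion per mm of travel: 0.4 × 0.3 / (π × 0.875²) = 0.049890. Accumulating E over each segment gives final E = 3.2958.

G0 X0.00 Y0.00 Z9.90
G1 X23.50 Y0.00 E1.1724
G1 X23.50 Y6.50 E1.4967
G1 X2.00 Y6.50 E2.5693
G1 X2.00 Y9.86 E2.7370
G1 X0.00 Y9.04 E2.8448
G1 X0.00 Y0.00 E3.2958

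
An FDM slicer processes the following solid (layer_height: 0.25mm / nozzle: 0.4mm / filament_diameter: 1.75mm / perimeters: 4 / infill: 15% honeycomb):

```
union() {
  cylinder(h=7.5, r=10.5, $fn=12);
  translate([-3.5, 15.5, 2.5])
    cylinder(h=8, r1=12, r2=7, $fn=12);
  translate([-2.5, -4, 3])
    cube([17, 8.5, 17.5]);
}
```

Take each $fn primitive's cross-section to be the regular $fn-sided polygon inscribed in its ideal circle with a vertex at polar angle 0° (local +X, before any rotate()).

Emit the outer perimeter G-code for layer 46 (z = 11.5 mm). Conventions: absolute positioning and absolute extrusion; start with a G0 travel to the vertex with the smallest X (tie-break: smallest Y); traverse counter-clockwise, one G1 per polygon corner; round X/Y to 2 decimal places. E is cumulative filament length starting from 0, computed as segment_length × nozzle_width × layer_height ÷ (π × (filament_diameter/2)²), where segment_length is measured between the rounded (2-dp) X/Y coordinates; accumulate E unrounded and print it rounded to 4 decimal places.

G0 X-2.50 Y-4.00 Z11.50
G1 X14.50 Y-4.00 E0.7068
G1 X14.50 Y4.50 E1.0602
G1 X-2.50 Y4.50 E1.7669
G1 X-2.50 Y-4.00 E2.1203

At z = 11.5 mm: the cylinder is not intersected at this z (z outside [0, 7.5]); the cone at (-3.5, 15.5) is not intersected at this z (z outside [2.5, 10.5]); the 17×8.5 cube at (-2.5, -4) contributes its full rectangle; Taking the union: only the 17×8.5 cube at (-2.5, -4) is present, so the union is just that shape — 1 connected region. The outline is a single polygon with 4 vertices. Extrusion per mm of travel: 0.4 × 0.25 / (π × 0.875²) = 0.041575. Accumulating E over each segment gives final E = 2.1203.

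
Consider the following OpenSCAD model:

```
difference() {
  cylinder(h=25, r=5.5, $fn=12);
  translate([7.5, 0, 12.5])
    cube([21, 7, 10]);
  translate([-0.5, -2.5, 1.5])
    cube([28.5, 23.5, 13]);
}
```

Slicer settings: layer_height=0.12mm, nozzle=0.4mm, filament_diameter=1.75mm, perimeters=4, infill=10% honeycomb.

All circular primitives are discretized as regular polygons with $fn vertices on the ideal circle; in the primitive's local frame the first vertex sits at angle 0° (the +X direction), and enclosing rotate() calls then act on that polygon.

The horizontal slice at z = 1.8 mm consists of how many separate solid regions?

At z = 1.8 mm: the cylinder: section is a regular 12-gon, circumradius r=5.5; the cube at (7.5, 0) is not intersected at this z (z outside [12.5, 22.5]); the cube at (-0.5, -2.5) (footprint 28.5×23.5) is included at this height; Taking the first minus the rest: starting from the r=5.5 cylinder, the 28.5×23.5 cube at (-0.5, -2.5) partially overlaps it — only the 39.57 mm² overlap (of its 669.75 mm²) is removed, clipping the outline — 1 connected region. The result has 1 disconnected region.

1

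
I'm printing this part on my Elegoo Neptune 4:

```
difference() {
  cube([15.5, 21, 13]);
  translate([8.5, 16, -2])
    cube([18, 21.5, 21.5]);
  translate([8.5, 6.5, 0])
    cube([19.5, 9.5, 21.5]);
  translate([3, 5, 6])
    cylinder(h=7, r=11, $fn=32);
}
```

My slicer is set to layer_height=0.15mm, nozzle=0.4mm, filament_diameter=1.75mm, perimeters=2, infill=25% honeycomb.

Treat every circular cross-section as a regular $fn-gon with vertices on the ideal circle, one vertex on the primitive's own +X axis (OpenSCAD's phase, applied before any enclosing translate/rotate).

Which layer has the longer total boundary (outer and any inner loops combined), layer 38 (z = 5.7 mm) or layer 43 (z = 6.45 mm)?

Layer 38 (z = 5.7): the cube is present — its section is the full 15.5×21 rectangle (perimeter 73.00 mm); the cube at (8.5, 16) (footprint 18×21.5) is included at this height (perimeter 79.00 mm); the cube at (8.5, 6.5) (footprint 19.5×9.5) is included at this height (perimeter 58.00 mm); the cylinder at (3, 5) is not intersected at this z (z outside [6, 13]); Taking the first minus the rest: starting from the 15.5×21 cube, the 18×21.5 cube at (8.5, 16) partially overlaps it — only the 35.00 mm² overlap (of its 387.00 mm²) is removed, clipping the outline; the 19.5×9.5 cube at (8.5, 6.5) partially overlaps it — only the 66.50 mm² overlap (of its 185.25 mm²) is removed, clipping the outline — boundary = 73.00 mm. So its perimeter = 73.00 mm. Layer 43 (z = 6.45): the cube (footprint 15.5×21) is included at this height (perimeter 73.00 mm); the cube at (8.5, 16) is present — its section is the full 18×21.5 rectangle (perimeter 79.00 mm); the 19.5×9.5 cube at (8.5, 6.5) contributes its full rectangle (perimeter 58.00 mm); the r=11 cylinder at (3, 5) contributes a regular 32-gon of circumradius 11 (perimeter = 2·32·11.000·sin(180°/32) = 69.00 mm); Taking the first minus the rest: starting from the 15.5×21 cube, the 18×21.5 cube at (8.5, 16) partially overlaps it — only the 35.00 mm² overlap (of its 387.00 mm²) is removed, clipping the outline; the 19.5×9.5 cube at (8.5, 6.5) partially overlaps it — only the 66.50 mm² overlap (of its 185.25 mm²) is removed, clipping the outline; the r=11 cylinder at (3, 5) partially overlaps it — only the 166.15 mm² overlap (of its 377.69 mm²) is removed, clipping the outline — boundary = 46.95 mm. So its perimeter = 46.95 mm. Layer 38 is larger (73.00 vs 46.95 mm).

layer 38 (z = 5.7 mm)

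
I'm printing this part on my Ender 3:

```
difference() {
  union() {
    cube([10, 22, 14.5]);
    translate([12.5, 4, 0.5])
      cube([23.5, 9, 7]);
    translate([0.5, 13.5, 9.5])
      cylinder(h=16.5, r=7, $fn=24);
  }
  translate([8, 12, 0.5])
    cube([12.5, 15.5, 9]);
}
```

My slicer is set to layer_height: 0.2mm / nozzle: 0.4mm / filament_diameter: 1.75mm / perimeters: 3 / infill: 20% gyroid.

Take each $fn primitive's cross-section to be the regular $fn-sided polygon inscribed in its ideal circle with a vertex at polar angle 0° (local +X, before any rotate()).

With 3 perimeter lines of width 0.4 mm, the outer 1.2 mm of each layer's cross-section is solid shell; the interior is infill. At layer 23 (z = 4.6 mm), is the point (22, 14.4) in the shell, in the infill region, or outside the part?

At z = 4.6 mm: the 10×22 cube contributes its full rectangle; the cube at (12.5, 4) (footprint 23.5×9) is included at this height; the cylinder at (0.5, 13.5) is absent (z outside [9.5, 26]); Merging all regions: the 2 present regions are separate (no shared area or edge), so areas and boundary lengths simply add and each stays a separate island — 2 connected regions; the cube at (8, 12) is present — its section is the full 12.5×15.5 rectangle; Subtracting the remaining from the first: starting from the result so far, the 12.5×15.5 cube at (8, 12) partially overlaps it — only the 28.00 mm² overlap (of its 193.75 mm²) is removed, clipping the outline — 2 connected regions. Overall, the cross-section has 2 separate islands. The nearest boundary edge runs (20.50, 13.00)→(36.00, 13.00); distance from the point to it = 1.40 mm. The point is not inside any of the regions above, so it lies outside the cross-section (1.40 mm from the nearest boundary).

outside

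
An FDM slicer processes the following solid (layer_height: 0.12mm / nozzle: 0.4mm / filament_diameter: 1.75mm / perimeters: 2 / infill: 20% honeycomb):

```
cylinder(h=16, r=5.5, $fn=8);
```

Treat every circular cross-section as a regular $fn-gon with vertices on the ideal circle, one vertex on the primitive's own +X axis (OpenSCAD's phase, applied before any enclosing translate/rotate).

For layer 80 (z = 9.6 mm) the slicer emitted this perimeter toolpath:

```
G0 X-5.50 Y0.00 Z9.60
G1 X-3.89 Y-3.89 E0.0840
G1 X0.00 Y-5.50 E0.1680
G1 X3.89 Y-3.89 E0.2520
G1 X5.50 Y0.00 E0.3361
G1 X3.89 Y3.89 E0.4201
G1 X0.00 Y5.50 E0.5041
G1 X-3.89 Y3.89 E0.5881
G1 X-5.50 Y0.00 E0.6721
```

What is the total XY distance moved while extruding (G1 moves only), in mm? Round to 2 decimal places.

33.68 mm

Sum the Euclidean lengths of each G1 segment: total = 33.68 mm.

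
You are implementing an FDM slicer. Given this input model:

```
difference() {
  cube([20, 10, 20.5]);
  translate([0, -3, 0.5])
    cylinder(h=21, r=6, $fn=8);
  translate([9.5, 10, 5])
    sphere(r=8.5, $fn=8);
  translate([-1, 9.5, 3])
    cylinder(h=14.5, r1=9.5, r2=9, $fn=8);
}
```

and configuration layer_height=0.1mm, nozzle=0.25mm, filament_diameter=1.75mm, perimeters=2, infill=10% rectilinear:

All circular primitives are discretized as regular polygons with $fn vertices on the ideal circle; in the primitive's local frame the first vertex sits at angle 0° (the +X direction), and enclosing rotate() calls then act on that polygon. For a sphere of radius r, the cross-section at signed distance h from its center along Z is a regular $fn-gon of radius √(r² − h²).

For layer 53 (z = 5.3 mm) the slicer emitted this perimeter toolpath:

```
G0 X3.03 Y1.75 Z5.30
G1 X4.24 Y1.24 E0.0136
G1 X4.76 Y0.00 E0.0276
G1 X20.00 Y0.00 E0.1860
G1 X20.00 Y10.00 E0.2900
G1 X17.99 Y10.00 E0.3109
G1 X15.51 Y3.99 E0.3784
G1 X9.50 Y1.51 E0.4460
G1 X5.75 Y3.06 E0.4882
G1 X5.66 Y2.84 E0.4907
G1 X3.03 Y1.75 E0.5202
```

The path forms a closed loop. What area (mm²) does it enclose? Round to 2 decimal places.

66.71 mm²

Apply the shoelace formula to the sequence of (X, Y) vertices; enclosed area = 66.71 mm².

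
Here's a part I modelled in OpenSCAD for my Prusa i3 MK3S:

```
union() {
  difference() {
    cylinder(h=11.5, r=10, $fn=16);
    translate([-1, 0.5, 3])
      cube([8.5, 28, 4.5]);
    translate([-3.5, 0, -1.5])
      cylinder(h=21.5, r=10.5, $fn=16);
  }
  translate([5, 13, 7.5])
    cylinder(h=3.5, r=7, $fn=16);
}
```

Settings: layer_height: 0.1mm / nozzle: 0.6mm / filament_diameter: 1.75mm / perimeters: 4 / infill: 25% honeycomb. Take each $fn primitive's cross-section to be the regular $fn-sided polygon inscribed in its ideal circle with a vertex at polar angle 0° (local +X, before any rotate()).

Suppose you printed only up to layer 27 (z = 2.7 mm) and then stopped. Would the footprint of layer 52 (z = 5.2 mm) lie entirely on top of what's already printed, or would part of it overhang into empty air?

entirely on top

Compare the two slices. At z = 2.7: the cylinder: section is a regular 16-gon, circumradius r=10 (area = (16/2)·10.000²·sin(360°/16) = 306.15 mm²); the cube at (-1, 0.5) is absent (z outside [3, 7.5]); the cylinder at (-3.5, 0): section is a regular 16-gon, circumradius r=10.5 (area = (16/2)·10.500²·sin(360°/16) = 337.53 mm²); Taking the first minus the rest: starting from the r=10 cylinder (306.15 mm²), the r=10.5 cylinder at (-3.5, 0) partially overlaps it — only the 250.68 mm² overlap (of its 337.53 mm²) is removed, clipping the outline — area = 55.47 mm²; the cylinder at (5, 13) does not reach this height (z outside [7.5, 11]); Taking the union: only the result so far is present, so the union is just that shape — area = 55.47 mm². At z = 5.2: the r=10 cylinder contributes a regular 16-gon of circumradius 10 (area = (16/2)·10.000²·sin(360°/16) = 306.15 mm²); the cube at (-1, 0.5) is present — its section is the full 8.5×28 rectangle (area 238.00 mm²); the cylinder at (-3.5, 0): section is a regular 16-gon, circumradius r=10.5 (area = (16/2)·10.500²·sin(360°/16) = 337.53 mm²); After the difference (first − rest): starting from the r=10 cylinder (306.15 mm²), the 8.5×28 cube at (-1, 0.5) partially overlaps it — only the 71.81 mm² overlap (of its 238.00 mm²) is removed, clipping the outline; the r=10.5 cylinder at (-3.5, 0) partially overlaps it — only the 195.95 mm² overlap (of its 337.53 mm²) is removed, clipping the outline — area = 38.38 mm²; the cylinder at (5, 13) is not intersected at this z (z outside [7.5, 11]); Merging all regions: only the result so far is present, so the union is just that shape — area = 38.38 mm². Checking containment: the cross-section at z = 5.2 is a subset of the cross-section at z = 2.7.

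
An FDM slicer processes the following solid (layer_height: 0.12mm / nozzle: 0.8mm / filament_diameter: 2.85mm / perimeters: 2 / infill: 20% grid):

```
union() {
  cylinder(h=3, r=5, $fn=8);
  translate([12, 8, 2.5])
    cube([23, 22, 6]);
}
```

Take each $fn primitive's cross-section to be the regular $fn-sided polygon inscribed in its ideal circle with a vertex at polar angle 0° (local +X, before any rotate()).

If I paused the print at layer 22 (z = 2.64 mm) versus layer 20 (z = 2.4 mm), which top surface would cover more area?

Layer 22 (z = 2.64): the r=5 cylinder gives a regular 8-gon of circumradius 5 (constant along its height) (area = (8/2)·5.000²·sin(360°/8) = 70.71 mm²); the 23×22 cube at (12, 8) contributes its full rectangle (area 506.00 mm²); Taking the union: the 2 present regions are separate (no shared area or edge), so areas and boundary lengths simply add and each stays a separate island — area = 576.71 mm². So its area = 576.71 mm². Layer 20 (z = 2.4): the r=5 cylinder gives a regular 8-gon of circumradius 5 (constant along its height) (area = (8/2)·5.000²·sin(360°/8) = 70.71 mm²); the cube at (12, 8) is not intersected at this z (z outside [2.5, 8.5]); Combining (union): only the r=5 cylinder is present, so the union is just that shape — area = 70.71 mm². So its area = 70.71 mm². Layer 22 is larger (576.71 vs 70.71 mm²).

layer 22 (z = 2.64 mm)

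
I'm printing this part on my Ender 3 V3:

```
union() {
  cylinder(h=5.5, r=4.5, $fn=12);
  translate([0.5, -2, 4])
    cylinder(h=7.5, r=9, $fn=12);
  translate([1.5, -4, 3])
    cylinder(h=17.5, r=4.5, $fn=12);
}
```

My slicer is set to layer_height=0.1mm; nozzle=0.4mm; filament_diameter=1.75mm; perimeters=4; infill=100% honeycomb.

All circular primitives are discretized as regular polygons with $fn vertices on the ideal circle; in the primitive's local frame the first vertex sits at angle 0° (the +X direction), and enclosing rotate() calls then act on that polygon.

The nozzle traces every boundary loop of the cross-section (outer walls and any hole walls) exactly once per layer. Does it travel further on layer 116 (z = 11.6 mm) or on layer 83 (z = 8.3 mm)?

Layer 116 (z = 11.6): the cylinder does not reach this height (z outside [0, 5.5]); the cylinder at (0.5, -2) does not reach this height (z outside [4, 11.5]); the r=4.5 cylinder at (1.5, -4) gives a regular 12-gon of circumradius 4.5 (constant along its height) (perimeter = 2·12·4.500·sin(180°/12) = 27.95 mm); Taking the union: only the r=4.5 cylinder at (1.5, -4) is present, so the union is just that shape — boundary = 27.95 mm. So its perimeter = 27.95 mm. Layer 83 (z = 8.3): the cylinder does not reach this height (z outside [0, 5.5]); the cylinder at (0.5, -2): section is a regular 12-gon, circumradius r=9 (perimeter = 2·12·9.000·sin(180°/12) = 55.90 mm); the r=4.5 cylinder at (1.5, -4) contributes a regular 12-gon of circumradius 4.5 (perimeter = 2·12·4.500·sin(180°/12) = 27.95 mm); Merging all regions: the r=4.5 cylinder at (1.5, -4) lies entirely inside the r=9 cylinder at (0.5, -2), so the union is just the r=9 cylinder at (0.5, -2) — boundary = 55.90 mm. So its perimeter = 55.90 mm. Layer 83 is larger (55.90 vs 27.95 mm).

layer 83 (z = 8.3 mm)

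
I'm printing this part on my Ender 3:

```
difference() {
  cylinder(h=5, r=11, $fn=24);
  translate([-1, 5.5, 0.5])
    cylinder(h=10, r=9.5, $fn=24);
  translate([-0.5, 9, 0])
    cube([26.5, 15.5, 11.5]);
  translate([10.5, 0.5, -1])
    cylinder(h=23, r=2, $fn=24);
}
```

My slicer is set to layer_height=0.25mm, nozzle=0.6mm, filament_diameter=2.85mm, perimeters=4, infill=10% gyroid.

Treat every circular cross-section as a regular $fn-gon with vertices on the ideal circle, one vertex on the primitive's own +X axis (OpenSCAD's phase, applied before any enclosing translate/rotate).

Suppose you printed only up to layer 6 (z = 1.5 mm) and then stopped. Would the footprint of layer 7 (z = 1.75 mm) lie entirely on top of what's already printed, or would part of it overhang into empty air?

Compare the two slices. At z = 1.5: the r=11 cylinder gives a regular 24-gon of circumradius 11 (constant along its height) (area = (24/2)·11.000²·sin(360°/24) = 375.81 mm²); the r=9.5 cylinder at (-1, 5.5) gives a regular 24-gon of circumradius 9.5 (constant along its height) (area = (24/2)·9.500²·sin(360°/24) = 280.30 mm²); the cube at (-0.5, 9) is present — its section is the full 26.5×15.5 rectangle (area 410.75 mm²); the r=2 cylinder at (10.5, 0.5) contributes a regular 24-gon of circumradius 2 (area = (24/2)·2.000²·sin(360°/24) = 12.42 mm²); After the difference (first − rest): starting from the r=11 cylinder (375.81 mm²), the r=9.5 cylinder at (-1, 5.5) partially overlaps it — only the 211.33 mm² overlap (of its 280.30 mm²) is removed, clipping the outline; the 26.5×15.5 cube at (-0.5, 9) misses the remaining region (no effect); the r=2 cylinder at (10.5, 0.5) partially overlaps it — only the 7.64 mm² overlap (of its 12.42 mm²) is removed, clipping the outline — area = 156.83 mm². At z = 1.75: the r=11 cylinder gives a regular 24-gon of circumradius 11 (constant along its height) (area = (24/2)·11.000²·sin(360°/24) = 375.81 mm²); the r=9.5 cylinder at (-1, 5.5) contributes a regular 24-gon of circumradius 9.5 (area = (24/2)·9.500²·sin(360°/24) = 280.30 mm²); the cube at (-0.5, 9) (footprint 26.5×15.5) is included at this height (area 410.75 mm²); the cylinder at (10.5, 0.5): section is a regular 24-gon, circumradius r=2 (area = (24/2)·2.000²·sin(360°/24) = 12.42 mm²); Subtracting the remaining from the first: starting from the r=11 cylinder (375.81 mm²), the r=9.5 cylinder at (-1, 5.5) partially overlaps it — only the 211.33 mm² overlap (of its 280.30 mm²) is removed, clipping the outline; the 26.5×15.5 cube at (-0.5, 9) misses the remaining region (no effect); the r=2 cylinder at (10.5, 0.5) partially overlaps it — only the 7.64 mm² overlap (of its 12.42 mm²) is removed, clipping the outline — area = 156.83 mm². Checking containment: the cross-section at z = 1.75 is a subset of the cross-section at z = 1.5.

entirely on top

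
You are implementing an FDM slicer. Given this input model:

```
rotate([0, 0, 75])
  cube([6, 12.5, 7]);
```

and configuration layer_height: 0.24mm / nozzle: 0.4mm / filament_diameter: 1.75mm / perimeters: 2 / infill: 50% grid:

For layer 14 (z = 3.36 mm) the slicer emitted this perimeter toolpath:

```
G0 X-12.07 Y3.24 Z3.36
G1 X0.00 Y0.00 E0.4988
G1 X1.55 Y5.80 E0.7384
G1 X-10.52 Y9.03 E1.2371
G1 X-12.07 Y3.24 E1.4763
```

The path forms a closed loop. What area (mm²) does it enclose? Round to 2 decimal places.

Apply the shoelace formula to the sequence of (X, Y) vertices; enclosed area = 74.96 mm².

74.96 mm²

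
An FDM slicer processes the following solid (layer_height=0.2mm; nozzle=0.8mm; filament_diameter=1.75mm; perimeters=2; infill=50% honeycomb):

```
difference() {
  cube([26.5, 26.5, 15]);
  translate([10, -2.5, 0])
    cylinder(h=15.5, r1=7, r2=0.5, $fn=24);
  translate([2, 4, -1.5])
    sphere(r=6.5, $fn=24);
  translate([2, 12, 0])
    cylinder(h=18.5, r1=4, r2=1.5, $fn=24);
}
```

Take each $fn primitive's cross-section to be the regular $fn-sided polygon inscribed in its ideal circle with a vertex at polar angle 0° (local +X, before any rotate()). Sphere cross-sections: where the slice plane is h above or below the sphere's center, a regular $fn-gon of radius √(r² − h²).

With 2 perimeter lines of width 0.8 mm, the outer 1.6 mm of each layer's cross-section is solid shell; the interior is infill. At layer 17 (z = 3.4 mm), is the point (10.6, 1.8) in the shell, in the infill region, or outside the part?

At z = 3.4 mm: the cube is present — its section is the full 26.5×26.5 rectangle; the cone at (10, -2.5) (r1=7→r2=0.5) has section circumradius 5.574 here — a regular 24-gon; the sphere at (2, 4): section is a regular 24-gon, circumradius = √(r²−h²) = √(6.5²−4.9²) = 4.271; the cone at (2, 12): at t=0.184 of its height the radius interpolates to r₁+(r₂−r₁)t = 3.541, giving a regular 24-gon of that circumradius; After the difference (first − rest): starting from the 26.5×26.5 cube, the cone at (10, -2.5) partially overlaps it — only the 21.52 mm² overlap (of its 96.50 mm²) is removed, clipping the outline; the r=6.5 sphere at (2, 4) partially overlaps it — only the 44.18 mm² overlap (of its 56.65 mm²) is removed, clipping the outline; the cone at (2, 12) partially overlaps it — only the 32.75 mm² overlap (of its 38.93 mm²) is removed, clipping the outline — 2 connected regions. Overall, the cross-section has 2 separate islands. The nearest boundary edge runs (11.44, 2.88)→(10.00, 3.07); distance from the point to it = 1.18 mm. The point is not inside any of the regions above, so it lies outside the cross-section (1.18 mm from the nearest boundary).

outside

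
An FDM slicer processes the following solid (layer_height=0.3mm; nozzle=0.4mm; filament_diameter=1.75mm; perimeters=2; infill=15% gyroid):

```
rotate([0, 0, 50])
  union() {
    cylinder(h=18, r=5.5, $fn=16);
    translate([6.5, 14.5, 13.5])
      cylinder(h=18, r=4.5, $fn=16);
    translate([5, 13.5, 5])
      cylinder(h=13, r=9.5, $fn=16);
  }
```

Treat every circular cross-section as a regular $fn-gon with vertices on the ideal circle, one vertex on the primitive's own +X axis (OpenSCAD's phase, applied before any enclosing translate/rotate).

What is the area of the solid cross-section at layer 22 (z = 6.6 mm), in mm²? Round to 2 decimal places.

At z = 6.6 mm: the cylinder: section is a regular 16-gon, circumradius r=5.5 (area = (16/2)·5.500²·sin(360°/16) = 92.61 mm²); the cylinder at (6.5, 14.5) is absent (z outside [13.5, 31.5]); the r=9.5 cylinder at (5, 13.5) contributes a regular 16-gon of circumradius 9.5 (area = (16/2)·9.500²·sin(360°/16) = 276.30 mm²); Combining (union): the regions partially overlap — summed areas 368.91 mm² minus the doubly-counted overlap 0.92 mm² gives 367.99 mm² — area = 367.99 mm²; (rotated 50° about Z; rotation is an isometry so areas/perimeters/island counts are preserved). Overall, the cross-section is a single solid region. Net area = 367.99 mm².

367.99 mm²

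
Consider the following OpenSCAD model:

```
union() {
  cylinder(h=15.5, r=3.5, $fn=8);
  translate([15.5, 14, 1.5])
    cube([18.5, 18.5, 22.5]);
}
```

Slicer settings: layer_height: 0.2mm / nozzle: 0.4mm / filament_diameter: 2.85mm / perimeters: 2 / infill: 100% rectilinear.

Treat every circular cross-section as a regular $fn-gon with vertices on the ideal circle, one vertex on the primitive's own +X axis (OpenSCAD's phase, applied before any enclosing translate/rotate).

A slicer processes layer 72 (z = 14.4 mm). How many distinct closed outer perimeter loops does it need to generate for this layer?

At z = 14.4 mm: the cylinder: section is a regular 8-gon, circumradius r=3.5; the cube at (15.5, 14) (footprint 18.5×18.5) is included at this height; Merging all regions: the 2 present regions are separate (no shared area or edge), so areas and boundary lengths simply add and each stays a separate island — 2 connected regions. The result has 2 disconnected regions.

2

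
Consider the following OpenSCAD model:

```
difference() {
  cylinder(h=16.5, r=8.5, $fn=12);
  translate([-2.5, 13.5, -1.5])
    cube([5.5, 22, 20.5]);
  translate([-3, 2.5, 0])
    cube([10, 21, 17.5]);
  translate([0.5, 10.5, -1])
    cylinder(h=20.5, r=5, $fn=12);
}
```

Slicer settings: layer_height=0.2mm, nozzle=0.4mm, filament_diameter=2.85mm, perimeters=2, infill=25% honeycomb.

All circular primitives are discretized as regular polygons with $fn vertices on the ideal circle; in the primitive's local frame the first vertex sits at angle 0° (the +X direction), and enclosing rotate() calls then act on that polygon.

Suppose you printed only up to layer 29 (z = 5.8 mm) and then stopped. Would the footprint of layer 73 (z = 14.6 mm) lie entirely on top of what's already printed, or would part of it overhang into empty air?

entirely on top

Compare the two slices. At z = 5.8: the cylinder: section is a regular 12-gon, circumradius r=8.5 (area = (12/2)·8.500²·sin(360°/12) = 216.75 mm²); the cube at (-2.5, 13.5) (footprint 5.5×22) is included at this height (area 121.00 mm²); the cube at (-3, 2.5) is present — its section is the full 10×21 rectangle (area 210.00 mm²); the cylinder at (0.5, 10.5): section is a regular 12-gon, circumradius r=5 (area = (12/2)·5.000²·sin(360°/12) = 75.00 mm²); Taking the first minus the rest: starting from the r=8.5 cylinder (216.75 mm²), the 5.5×22 cube at (-2.5, 13.5) misses the remaining region (no effect); the 10×21 cube at (-3, 2.5) partially overlaps it — only the 49.46 mm² overlap (of its 210.00 mm²) is removed, clipping the outline; the r=5 cylinder at (0.5, 10.5) partially overlaps it — only the 0.11 mm² overlap (of its 75.00 mm²) is removed, clipping the outline — area = 167.18 mm². At z = 14.6: the r=8.5 cylinder gives a regular 12-gon of circumradius 8.5 (constant along its height) (area = (12/2)·8.500²·sin(360°/12) = 216.75 mm²); the cube at (-2.5, 13.5) (footprint 5.5×22) is included at this height (area 121.00 mm²); the 10×21 cube at (-3, 2.5) contributes its full rectangle (area 210.00 mm²); the r=5 cylinder at (0.5, 10.5) contributes a regular 12-gon of circumradius 5 (area = (12/2)·5.000²·sin(360°/12) = 75.00 mm²); Subtracting the remaining from the first: starting from the r=8.5 cylinder (216.75 mm²), the 5.5×22 cube at (-2.5, 13.5) misses the remaining region (no effect); the 10×21 cube at (-3, 2.5) partially overlaps it — only the 49.46 mm² overlap (of its 210.00 mm²) is removed, clipping the outline; the r=5 cylinder at (0.5, 10.5) partially overlaps it — only the 0.11 mm² overlap (of its 75.00 mm²) is removed, clipping the outline — area = 167.18 mm². Checking containment: the cross-section at z = 14.6 is a subset of the cross-section at z = 5.8.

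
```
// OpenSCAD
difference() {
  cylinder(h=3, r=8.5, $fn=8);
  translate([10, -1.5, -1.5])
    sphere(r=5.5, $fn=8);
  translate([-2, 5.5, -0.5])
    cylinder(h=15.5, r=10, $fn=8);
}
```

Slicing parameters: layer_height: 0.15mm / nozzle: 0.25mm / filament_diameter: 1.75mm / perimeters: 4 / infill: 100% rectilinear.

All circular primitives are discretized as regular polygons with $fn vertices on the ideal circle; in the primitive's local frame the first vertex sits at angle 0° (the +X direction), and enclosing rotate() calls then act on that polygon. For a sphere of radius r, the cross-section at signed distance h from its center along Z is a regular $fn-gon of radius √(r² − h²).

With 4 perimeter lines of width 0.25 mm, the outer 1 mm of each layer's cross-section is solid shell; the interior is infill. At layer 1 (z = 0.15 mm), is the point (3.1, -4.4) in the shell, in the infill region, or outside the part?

infill

At z = 0.15 mm: the cylinder: section is a regular 8-gon, circumradius r=8.5; the sphere at (10, -1.5): section is a regular 8-gon, circumradius = √(r²−h²) = √(5.5²−1.65²) = 5.247; the r=10 cylinder at (-2, 5.5) contributes a regular 8-gon of circumradius 10; After the difference (first − rest): starting from the r=8.5 cylinder, the r=5.5 sphere at (10, -1.5) partially overlaps it — only the 15.76 mm² overlap (of its 77.86 mm²) is removed, clipping the outline; the r=10 cylinder at (-2, 5.5) partially overlaps it — only the 137.82 mm² overlap (of its 282.84 mm²) is removed, clipping the outline — 2 connected regions. Overall, the cross-section has 2 separate islands. The nearest boundary edge runs (-2.00, -4.50)→(4.82, -1.67); distance from the point to it = 1.86 mm. (Shell/infill is judged within the island containing the point — the largest one.) The point is inside the cross-section and 1.86 mm from the nearest boundary — more than the 1 mm shell width (4 × 0.25), so it's in the infill interior.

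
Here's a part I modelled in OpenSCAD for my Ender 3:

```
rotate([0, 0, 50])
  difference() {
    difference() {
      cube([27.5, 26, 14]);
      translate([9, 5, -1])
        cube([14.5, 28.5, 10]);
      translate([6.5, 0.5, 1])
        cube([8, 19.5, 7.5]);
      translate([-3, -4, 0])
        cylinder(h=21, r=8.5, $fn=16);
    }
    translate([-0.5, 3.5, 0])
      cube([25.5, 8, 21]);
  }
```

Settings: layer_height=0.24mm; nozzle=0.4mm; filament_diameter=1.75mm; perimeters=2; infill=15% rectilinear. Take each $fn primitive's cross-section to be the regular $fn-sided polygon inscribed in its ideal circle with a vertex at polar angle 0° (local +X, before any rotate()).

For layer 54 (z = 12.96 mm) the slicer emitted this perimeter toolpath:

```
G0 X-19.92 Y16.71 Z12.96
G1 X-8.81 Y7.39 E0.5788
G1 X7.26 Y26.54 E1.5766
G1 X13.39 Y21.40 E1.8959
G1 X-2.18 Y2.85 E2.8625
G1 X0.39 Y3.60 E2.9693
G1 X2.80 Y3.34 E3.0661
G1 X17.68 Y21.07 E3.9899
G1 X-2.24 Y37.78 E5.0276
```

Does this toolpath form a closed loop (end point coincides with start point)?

no

Start point (G0): (-19.92, 16.71). End point (last G1): the path does not return to the start — open.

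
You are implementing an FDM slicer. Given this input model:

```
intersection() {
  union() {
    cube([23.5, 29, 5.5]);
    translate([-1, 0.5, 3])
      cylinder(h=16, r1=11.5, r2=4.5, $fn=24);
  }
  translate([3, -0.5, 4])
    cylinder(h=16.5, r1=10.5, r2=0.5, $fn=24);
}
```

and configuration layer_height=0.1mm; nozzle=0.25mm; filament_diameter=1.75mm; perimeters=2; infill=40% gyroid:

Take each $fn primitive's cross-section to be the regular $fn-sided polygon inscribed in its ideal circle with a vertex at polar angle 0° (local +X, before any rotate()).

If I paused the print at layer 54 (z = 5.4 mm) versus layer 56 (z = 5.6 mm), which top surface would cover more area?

Layer 54 (z = 5.4): the cube is present — its section is the full 23.5×29 rectangle (area 681.50 mm²); the cone at (-1, 0.5) contributes a regular 24-gon of circumradius 10.450 (interpolated between r1=11.5 and r2=4.5 at t=0.150) (area = (24/2)·10.450²·sin(360°/24) = 339.16 mm²); Merging all regions: the regions partially overlap — summed areas 1020.66 mm² minus the doubly-counted overlap 79.12 mm² gives 941.55 mm² — area = 941.55 mm²; the cone at (3, -0.5) contributes a regular 24-gon of circumradius 9.652 (interpolated between r1=10.5 and r2=0.5 at t=0.085) (area = (24/2)·9.652²·sin(360°/24) = 289.31 mm²); Taking the intersection: the cone at (3, -0.5) partially overlaps the result so far; clipping to the common part keeps 252.01 mm² — area = 252.01 mm². So its area = 252.01 mm². Layer 56 (z = 5.6): the cube is not intersected at this z (z outside [0, 5.5]); the cone at (-1, 0.5): at t=0.162 of its height the radius interpolates to r₁+(r₂−r₁)t = 10.363, giving a regular 24-gon of that circumradius (area = (24/2)·10.363²·sin(360°/24) = 333.51 mm²); Taking the union: only the cone at (-1, 0.5) is present, so the union is just that shape — area = 333.51 mm²; the cone at (3, -0.5): at t=0.097 of its height the radius interpolates to r₁+(r₂−r₁)t = 9.530, giving a regular 24-gon of that circumradius (area = (24/2)·9.530²·sin(360°/24) = 282.09 mm²); Keeping only the common overlap: the cone at (3, -0.5) partially overlaps that combined region; clipping to the common part keeps 225.15 mm² — area = 225.15 mm². So its area = 225.15 mm². Layer 54 is larger (252.01 vs 225.15 mm²).

layer 54 (z = 5.4 mm)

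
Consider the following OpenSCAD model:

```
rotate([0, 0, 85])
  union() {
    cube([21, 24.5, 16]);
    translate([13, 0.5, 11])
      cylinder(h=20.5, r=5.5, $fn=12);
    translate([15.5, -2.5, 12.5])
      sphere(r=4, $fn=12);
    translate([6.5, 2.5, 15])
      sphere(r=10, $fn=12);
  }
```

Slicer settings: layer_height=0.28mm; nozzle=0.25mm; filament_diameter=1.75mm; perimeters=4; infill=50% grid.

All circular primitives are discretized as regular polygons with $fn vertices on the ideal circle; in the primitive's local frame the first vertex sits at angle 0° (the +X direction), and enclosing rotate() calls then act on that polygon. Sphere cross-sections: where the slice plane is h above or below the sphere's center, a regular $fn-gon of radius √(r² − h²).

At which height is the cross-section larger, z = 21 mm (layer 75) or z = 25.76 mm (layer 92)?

Layer 75 (z = 21): the cube is not intersected at this z (z outside [0, 16]); the cylinder at (13, 0.5): section is a regular 12-gon, circumradius r=5.5 (area = (12/2)·5.500²·sin(360°/12) = 90.75 mm²); the sphere at (15.5, -2.5) is absent (|z−center|=8.500 > r=4); the sphere at (6.5, 2.5): section is a regular 12-gon, circumradius = √(r²−h²) = √(10²−6²) = 8.000 (area = (12/2)·8.000²·sin(360°/12) = 192.00 mm²); Taking the union: the regions partially overlap — summed areas 282.75 mm² minus the doubly-counted overlap 49.17 mm² gives 233.58 mm² — area = 233.58 mm²; (rotated 85° about Z; rotation is an isometry so areas/perimeters/island counts are preserved). So its area = 233.58 mm². Layer 92 (z = 25.76): the cube is absent (z outside [0, 16]); the r=5.5 cylinder at (13, 0.5) contributes a regular 12-gon of circumradius 5.5 (area = (12/2)·5.500²·sin(360°/12) = 90.75 mm²); the sphere at (15.5, -2.5) is absent (|z−center|=13.260 > r=4); the sphere at (6.5, 2.5) is absent (|z−center|=10.760 > r=10); Merging all regions: only the r=5.5 cylinder at (13, 0.5) is present, so the union is just that shape — area = 90.75 mm²; (rotated 85° about Z; rotation is an isometry so areas/perimeters/island counts are preserved). So its area = 90.75 mm². Layer 75 is larger (233.58 vs 90.75 mm²).

layer 75 (z = 21 mm)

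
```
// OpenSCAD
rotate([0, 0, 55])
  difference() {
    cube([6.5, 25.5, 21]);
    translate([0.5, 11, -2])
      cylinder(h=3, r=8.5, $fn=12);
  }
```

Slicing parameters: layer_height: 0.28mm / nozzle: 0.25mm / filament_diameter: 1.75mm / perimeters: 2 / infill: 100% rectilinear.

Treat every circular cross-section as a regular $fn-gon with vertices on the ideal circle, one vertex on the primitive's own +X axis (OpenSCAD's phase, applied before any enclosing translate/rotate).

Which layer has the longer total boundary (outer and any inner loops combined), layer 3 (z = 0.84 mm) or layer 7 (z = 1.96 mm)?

layer 7 (z = 1.96 mm)

Layer 3 (z = 0.84): the 6.5×25.5 cube contributes its full rectangle (perimeter 64.00 mm); the r=8.5 cylinder at (0.5, 11) gives a regular 12-gon of circumradius 8.5 (constant along its height) (perimeter = 2·12·8.500·sin(180°/12) = 52.80 mm); After the difference (first − rest): starting from the 6.5×25.5 cube, the r=8.5 cylinder at (0.5, 11) partially overlaps it — only the 98.54 mm² overlap (of its 216.75 mm²) is removed, clipping the outline — boundary = 50.83 mm; (rotated 55° about Z; rotation is an isometry so areas/perimeters/island counts are preserved). So its perimeter = 50.83 mm. Layer 7 (z = 1.96): the cube is present — its section is the full 6.5×25.5 rectangle (perimeter 64.00 mm); the cylinder at (0.5, 11) is not intersected at this z (z outside [-2, 1]); After the difference (first − rest): none of the subtracted shapes is present at this height, so the 6.5×25.5 cube is unchanged — boundary = 64.00 mm; (rotated 55° about Z; rotation is an isometry so areas/perimeters/island counts are preserved). So its perimeter = 64.00 mm. Layer 7 is larger (64.00 vs 50.83 mm).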